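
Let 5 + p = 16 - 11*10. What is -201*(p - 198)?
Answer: 59697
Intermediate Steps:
p = -99 (p = -5 + (16 - 11*10) = -5 + (16 - 110) = -5 - 94 = -99)
-201*(p - 198) = -201*(-99 - 198) = -201*(-297) = 59697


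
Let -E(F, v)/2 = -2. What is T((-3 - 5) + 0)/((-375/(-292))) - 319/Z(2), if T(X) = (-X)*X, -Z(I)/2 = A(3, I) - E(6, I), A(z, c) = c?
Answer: -194377/1500 ≈ -129.58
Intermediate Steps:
E(F, v) = 4 (E(F, v) = -2*(-2) = 4)
Z(I) = 8 - 2*I (Z(I) = -2*(I - 1*4) = -2*(I - 4) = -2*(-4 + I) = 8 - 2*I)
T(X) = -X**2
T((-3 - 5) + 0)/((-375/(-292))) - 319/Z(2) = (-((-3 - 5) + 0)**2)/((-375/(-292))) - 319/(8 - 2*2) = (-(-8 + 0)**2)/((-375*(-1/292))) - 319/(8 - 4) = (-1*(-8)**2)/(375/292) - 319/4 = -1*64*(292/375) - 319*1/4 = -64*292/375 - 319/4 = -18688/375 - 319/4 = -194377/1500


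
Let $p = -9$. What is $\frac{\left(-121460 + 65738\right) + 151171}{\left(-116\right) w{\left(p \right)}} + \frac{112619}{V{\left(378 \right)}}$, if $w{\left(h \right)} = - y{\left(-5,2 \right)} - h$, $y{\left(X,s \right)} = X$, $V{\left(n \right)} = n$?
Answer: $\frac{10486681}{43848} \approx 239.16$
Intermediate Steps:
$w{\left(h \right)} = 5 - h$ ($w{\left(h \right)} = \left(-1\right) \left(-5\right) - h = 5 - h$)
$\frac{\left(-121460 + 65738\right) + 151171}{\left(-116\right) w{\left(p \right)}} + \frac{112619}{V{\left(378 \right)}} = \frac{\left(-121460 + 65738\right) + 151171}{\left(-116\right) \left(5 - -9\right)} + \frac{112619}{378} = \frac{-55722 + 151171}{\left(-116\right) \left(5 + 9\right)} + 112619 \cdot \frac{1}{378} = \frac{95449}{\left(-116\right) 14} + \frac{112619}{378} = \frac{95449}{-1624} + \frac{112619}{378} = 95449 \left(- \frac{1}{1624}\right) + \frac{112619}{378} = - \frac{95449}{1624} + \frac{112619}{378} = \frac{10486681}{43848}$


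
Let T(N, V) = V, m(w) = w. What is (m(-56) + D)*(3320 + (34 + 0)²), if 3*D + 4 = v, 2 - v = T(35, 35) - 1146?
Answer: 1403972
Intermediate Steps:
v = 1113 (v = 2 - (35 - 1146) = 2 - 1*(-1111) = 2 + 1111 = 1113)
D = 1109/3 (D = -4/3 + (⅓)*1113 = -4/3 + 371 = 1109/3 ≈ 369.67)
(m(-56) + D)*(3320 + (34 + 0)²) = (-56 + 1109/3)*(3320 + (34 + 0)²) = 941*(3320 + 34²)/3 = 941*(3320 + 1156)/3 = (941/3)*4476 = 1403972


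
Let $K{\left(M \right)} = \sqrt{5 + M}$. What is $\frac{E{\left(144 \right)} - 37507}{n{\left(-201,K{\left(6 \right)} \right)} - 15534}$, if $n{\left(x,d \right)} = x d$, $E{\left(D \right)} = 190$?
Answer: $\frac{64409142}{26762305} - \frac{833413 \sqrt{11}}{26762305} \approx 2.3034$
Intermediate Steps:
$n{\left(x,d \right)} = d x$
$\frac{E{\left(144 \right)} - 37507}{n{\left(-201,K{\left(6 \right)} \right)} - 15534} = \frac{190 - 37507}{\sqrt{5 + 6} \left(-201\right) - 15534} = - \frac{37317}{\sqrt{11} \left(-201\right) - 15534} = - \frac{37317}{- 201 \sqrt{11} - 15534} = - \frac{37317}{-15534 - 201 \sqrt{11}}$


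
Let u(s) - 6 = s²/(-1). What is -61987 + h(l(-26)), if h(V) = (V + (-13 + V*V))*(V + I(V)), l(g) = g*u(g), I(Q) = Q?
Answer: 10573027373893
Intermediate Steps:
u(s) = 6 - s² (u(s) = 6 + s²/(-1) = 6 + s²*(-1) = 6 - s²)
l(g) = g*(6 - g²)
h(V) = 2*V*(-13 + V + V²) (h(V) = (V + (-13 + V*V))*(V + V) = (V + (-13 + V²))*(2*V) = (-13 + V + V²)*(2*V) = 2*V*(-13 + V + V²))
-61987 + h(l(-26)) = -61987 + 2*(-26*(6 - 1*(-26)²))*(-13 - 26*(6 - 1*(-26)²) + (-26*(6 - 1*(-26)²))²) = -61987 + 2*(-26*(6 - 1*676))*(-13 - 26*(6 - 1*676) + (-26*(6 - 1*676))²) = -61987 + 2*(-26*(6 - 676))*(-13 - 26*(6 - 676) + (-26*(6 - 676))²) = -61987 + 2*(-26*(-670))*(-13 - 26*(-670) + (-26*(-670))²) = -61987 + 2*17420*(-13 + 17420 + 17420²) = -61987 + 2*17420*(-13 + 17420 + 303456400) = -61987 + 2*17420*303473807 = -61987 + 10573027435880 = 10573027373893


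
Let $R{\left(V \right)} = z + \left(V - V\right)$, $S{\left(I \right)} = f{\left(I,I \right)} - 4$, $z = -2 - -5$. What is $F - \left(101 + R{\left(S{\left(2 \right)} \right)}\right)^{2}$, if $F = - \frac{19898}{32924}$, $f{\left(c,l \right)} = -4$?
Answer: $- \frac{178062941}{16462} \approx -10817.0$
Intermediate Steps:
$F = - \frac{9949}{16462}$ ($F = \left(-19898\right) \frac{1}{32924} = - \frac{9949}{16462} \approx -0.60436$)
$z = 3$ ($z = -2 + 5 = 3$)
$S{\left(I \right)} = -8$ ($S{\left(I \right)} = -4 - 4 = -8$)
$R{\left(V \right)} = 3$ ($R{\left(V \right)} = 3 + \left(V - V\right) = 3 + 0 = 3$)
$F - \left(101 + R{\left(S{\left(2 \right)} \right)}\right)^{2} = - \frac{9949}{16462} - \left(101 + 3\right)^{2} = - \frac{9949}{16462} - 104^{2} = - \frac{9949}{16462} - 10816 = - \frac{178062941}{16462}$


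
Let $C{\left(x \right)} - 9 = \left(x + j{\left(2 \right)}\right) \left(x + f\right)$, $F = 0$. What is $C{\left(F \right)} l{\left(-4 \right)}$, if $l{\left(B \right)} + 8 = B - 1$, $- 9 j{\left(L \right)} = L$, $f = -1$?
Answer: $- \frac{1079}{9} \approx -119.89$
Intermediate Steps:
$j{\left(L \right)} = - \frac{L}{9}$
$l{\left(B \right)} = -9 + B$ ($l{\left(B \right)} = -8 + \left(B - 1\right) = -8 + \left(-1 + B\right) = -9 + B$)
$C{\left(x \right)} = 9 + \left(-1 + x\right) \left(- \frac{2}{9} + x\right)$ ($C{\left(x \right)} = 9 + \left(x - \frac{2}{9}\right) \left(x - 1\right) = 9 + \left(x - \frac{2}{9}\right) \left(-1 + x\right) = 9 + \left(- \frac{2}{9} + x\right) \left(-1 + x\right) = 9 + \left(-1 + x\right) \left(- \frac{2}{9} + x\right)$)
$C{\left(F \right)} l{\left(-4 \right)} = \left(\frac{83}{9} + 0^{2} - 0\right) \left(-9 - 4\right) = \left(\frac{83}{9} + 0 + 0\right) \left(-13\right) = \frac{83}{9} \left(-13\right) = - \frac{1079}{9}$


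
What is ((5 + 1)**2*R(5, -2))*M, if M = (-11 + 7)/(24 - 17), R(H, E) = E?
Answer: 288/7 ≈ 41.143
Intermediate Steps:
M = -4/7 ≈ -0.57143
((5 + 1)**2*R(5, -2))*M = ((5 + 1)**2*(-2))*(-4/7) = (6**2*(-2))*(-4/7) = (36*(-2))*(-4/7) = -72*(-4/7) = 288/7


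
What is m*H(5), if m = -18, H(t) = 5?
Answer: -90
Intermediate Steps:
m*H(5) = -18*5 = -90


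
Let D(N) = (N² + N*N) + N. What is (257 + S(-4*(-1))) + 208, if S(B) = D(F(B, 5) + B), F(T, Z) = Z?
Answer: 636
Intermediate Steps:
D(N) = N + 2*N² (D(N) = (N² + N²) + N = 2*N² + N = N + 2*N²)
S(B) = (5 + B)*(11 + 2*B) (S(B) = (5 + B)*(1 + 2*(5 + B)) = (5 + B)*(1 + (10 + 2*B)) = (5 + B)*(11 + 2*B))
(257 + S(-4*(-1))) + 208 = (257 + (5 - 4*(-1))*(11 + 2*(-4*(-1)))) + 208 = (257 + (5 + 4)*(11 + 2*4)) + 208 = (257 + 9*(11 + 8)) + 208 = (257 + 9*19) + 208 = (257 + 171) + 208 = 428 + 208 = 636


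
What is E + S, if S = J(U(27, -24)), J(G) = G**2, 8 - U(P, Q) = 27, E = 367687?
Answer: 368048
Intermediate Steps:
U(P, Q) = -19 (U(P, Q) = 8 - 1*27 = 8 - 27 = -19)
S = 361 (S = (-19)**2 = 361)
E + S = 367687 + 361 = 368048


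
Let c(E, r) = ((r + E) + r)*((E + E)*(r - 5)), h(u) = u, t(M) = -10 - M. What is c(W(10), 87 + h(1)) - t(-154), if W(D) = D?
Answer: 308616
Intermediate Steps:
c(E, r) = 2*E*(-5 + r)*(E + 2*r) (c(E, r) = ((E + r) + r)*((2*E)*(-5 + r)) = (E + 2*r)*(2*E*(-5 + r)) = 2*E*(-5 + r)*(E + 2*r))
c(W(10), 87 + h(1)) - t(-154) = 2*10*(-10*(87 + 1) - 5*10 + 2*(87 + 1)² + 10*(87 + 1)) - (-10 - 1*(-154)) = 2*10*(-10*88 - 50 + 2*88² + 10*88) - (-10 + 154) = 2*10*(-880 - 50 + 2*7744 + 880) - 1*144 = 2*10*(-880 - 50 + 15488 + 880) - 144 = 2*10*15438 - 144 = 308760 - 144 = 308616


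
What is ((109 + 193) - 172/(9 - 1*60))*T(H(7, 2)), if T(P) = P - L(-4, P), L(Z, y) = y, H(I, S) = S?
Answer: 0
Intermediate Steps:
T(P) = 0 (T(P) = P - P = 0)
((109 + 193) - 172/(9 - 1*60))*T(H(7, 2)) = ((109 + 193) - 172/(9 - 1*60))*0 = (302 - 172/(9 - 60))*0 = (302 - 172/(-51))*0 = (302 - 172*(-1/51))*0 = (302 + 172/51)*0 = (15574/51)*0 = 0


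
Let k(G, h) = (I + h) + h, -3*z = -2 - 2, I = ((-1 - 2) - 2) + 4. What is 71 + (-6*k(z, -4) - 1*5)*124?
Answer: 6147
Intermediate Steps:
I = -1 (I = (-3 - 2) + 4 = -5 + 4 = -1)
z = 4/3 (z = -(-2 - 2)/3 = -⅓*(-4) = 4/3 ≈ 1.3333)
k(G, h) = -1 + 2*h (k(G, h) = (-1 + h) + h = -1 + 2*h)
71 + (-6*k(z, -4) - 1*5)*124 = 71 + (-6*(-1 + 2*(-4)) - 1*5)*124 = 71 + (-6*(-1 - 8) - 5)*124 = 71 + (-6*(-9) - 5)*124 = 71 + (54 - 5)*124 = 71 + 49*124 = 71 + 6076 = 6147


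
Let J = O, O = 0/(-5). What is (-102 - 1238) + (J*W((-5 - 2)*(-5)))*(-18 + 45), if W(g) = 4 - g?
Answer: -1340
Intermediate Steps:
O = 0 (O = 0*(-1/5) = 0)
J = 0
(-102 - 1238) + (J*W((-5 - 2)*(-5)))*(-18 + 45) = (-102 - 1238) + (0*(4 - (-5 - 2)*(-5)))*(-18 + 45) = -1340 + (0*(4 - (-7)*(-5)))*27 = -1340 + (0*(4 - 1*35))*27 = -1340 + (0*(4 - 35))*27 = -1340 + (0*(-31))*27 = -1340 + 0*27 = -1340 + 0 = -1340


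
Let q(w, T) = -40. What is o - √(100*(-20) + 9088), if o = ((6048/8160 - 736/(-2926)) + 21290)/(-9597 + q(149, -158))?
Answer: -2647641399/1198409135 - 4*√443 ≈ -86.400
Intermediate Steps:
o = -2647641399/1198409135 (o = ((6048/8160 - 736/(-2926)) + 21290)/(-9597 - 40) = ((6048*(1/8160) - 736*(-1/2926)) + 21290)/(-9637) = ((63/85 + 368/1463) + 21290)*(-1/9637) = (123449/124355 + 21290)*(-1/9637) = (2647641399/124355)*(-1/9637) = -2647641399/1198409135 ≈ -2.2093)
o - √(100*(-20) + 9088) = -2647641399/1198409135 - √(100*(-20) + 9088) = -2647641399/1198409135 - √(-2000 + 9088) = -2647641399/1198409135 - √7088 = -2647641399/1198409135 - 4*√443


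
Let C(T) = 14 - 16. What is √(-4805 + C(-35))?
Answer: I*√4807 ≈ 69.333*I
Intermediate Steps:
C(T) = -2
√(-4805 + C(-35)) = √(-4805 - 2) = √(-4807) = I*√4807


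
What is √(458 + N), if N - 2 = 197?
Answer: 3*√73 ≈ 25.632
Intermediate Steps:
N = 199 (N = 2 + 197 = 199)
√(458 + N) = √(458 + 199) = √657 = 3*√73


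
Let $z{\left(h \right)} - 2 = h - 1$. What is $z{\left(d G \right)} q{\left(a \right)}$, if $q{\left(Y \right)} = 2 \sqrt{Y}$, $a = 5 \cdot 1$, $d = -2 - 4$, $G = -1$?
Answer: $14 \sqrt{5} \approx 31.305$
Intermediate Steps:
$d = -6$ ($d = -2 - 4 = -6$)
$z{\left(h \right)} = 1 + h$ ($z{\left(h \right)} = 2 + \left(h - 1\right) = 2 + \left(-1 + h\right) = 1 + h$)
$a = 5$
$z{\left(d G \right)} q{\left(a \right)} = \left(1 - -6\right) 2 \sqrt{5} = \left(1 + 6\right) 2 \sqrt{5} = 7 \cdot 2 \sqrt{5} = 14 \sqrt{5}$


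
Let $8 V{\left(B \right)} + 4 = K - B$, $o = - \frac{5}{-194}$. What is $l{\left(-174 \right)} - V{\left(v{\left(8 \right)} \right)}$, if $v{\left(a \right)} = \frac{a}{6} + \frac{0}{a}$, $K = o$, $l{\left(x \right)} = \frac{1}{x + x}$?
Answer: $\frac{29731}{45008} \approx 0.66057$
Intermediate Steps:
$l{\left(x \right)} = \frac{1}{2 x}$
$o = \frac{5}{194}$ ($o = \left(-5\right) \left(- \frac{1}{194}\right) = \frac{5}{194} \approx 0.025773$)
$K = \frac{5}{194} \approx 0.025773$
$v{\left(a \right)} = \frac{a}{6}$ ($v{\left(a \right)} = a \frac{1}{6} + 0 = \frac{a}{6} + 0 = \frac{a}{6}$)
$V{\left(B \right)} = - \frac{771}{1552} - \frac{B}{8}$ ($V{\left(B \right)} = - \frac{1}{2} + \frac{\frac{5}{194} - B}{8} = - \frac{1}{2} - \left(- \frac{5}{1552} + \frac{B}{8}\right) = - \frac{771}{1552} - \frac{B}{8}$)
$l{\left(-174 \right)} - V{\left(v{\left(8 \right)} \right)} = \frac{1}{2 \left(-174\right)} - \left(- \frac{771}{1552} - \frac{\frac{1}{6} \cdot 8}{8}\right) = \frac{1}{2} \left(- \frac{1}{174}\right) - \left(- \frac{771}{1552} - \frac{1}{6}\right) = - \frac{1}{348} - \left(- \frac{771}{1552} - \frac{1}{6}\right) = - \frac{1}{348} - - \frac{3089}{4656} = - \frac{1}{348} + \frac{3089}{4656} = \frac{29731}{45008}$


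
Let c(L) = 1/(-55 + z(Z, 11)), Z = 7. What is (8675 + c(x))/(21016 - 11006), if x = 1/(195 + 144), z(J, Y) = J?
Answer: 416399/480480 ≈ 0.86663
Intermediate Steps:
x = 1/339 ≈ 0.0029499
c(L) = -1/48 (c(L) = 1/(-55 + 7) = 1/(-48) = -1/48)
(8675 + c(x))/(21016 - 11006) = (8675 - 1/48)/(21016 - 11006) = (416399/48)/10010 = (416399/48)*(1/10010) = 416399/480480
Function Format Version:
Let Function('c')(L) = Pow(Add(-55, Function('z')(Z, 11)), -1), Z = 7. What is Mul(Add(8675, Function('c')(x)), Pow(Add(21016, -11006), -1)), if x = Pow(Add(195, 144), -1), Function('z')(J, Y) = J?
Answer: Rational(416399, 480480) ≈ 0.86663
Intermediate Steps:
x = Rational(1, 339) (x = Pow(339, -1) = Rational(1, 339) ≈ 0.0029499)
Function('c')(L) = Rational(-1, 48) (Function('c')(L) = Pow(Add(-55, 7), -1) = Pow(-48, -1) = Rational(-1, 48))
Mul(Add(8675, Function('c')(x)), Pow(Add(21016, -11006), -1)) = Mul(Add(8675, Rational(-1, 48)), Pow(Add(21016, -11006), -1)) = Mul(Rational(416399, 48), Pow(10010, -1)) = Mul(Rational(416399, 48), Rational(1, 10010)) = Rational(416399, 480480)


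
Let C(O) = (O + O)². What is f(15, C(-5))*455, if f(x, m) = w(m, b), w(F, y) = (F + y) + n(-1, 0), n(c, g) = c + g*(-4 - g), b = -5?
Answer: 42770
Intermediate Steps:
C(O) = 4*O² (C(O) = (2*O)² = 4*O²)
w(F, y) = -1 + F + y (w(F, y) = (F + y) + (-1 - 1*0² - 4*0) = (F + y) + (-1 - 1*0 + 0) = (F + y) + (-1 + 0 + 0) = (F + y) - 1 = -1 + F + y)
f(x, m) = -6 + m (f(x, m) = -1 + m - 5 = -6 + m)
f(15, C(-5))*455 = (-6 + 4*(-5)²)*455 = (-6 + 4*25)*455 = (-6 + 100)*455 = 94*455 = 42770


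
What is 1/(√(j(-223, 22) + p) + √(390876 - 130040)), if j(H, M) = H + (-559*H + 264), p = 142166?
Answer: 1/(2*(√65209 + 2*√16679)) ≈ 0.00097342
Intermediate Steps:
j(H, M) = 264 - 558*H (j(H, M) = H + (264 - 559*H) = 264 - 558*H)
1/(√(j(-223, 22) + p) + √(390876 - 130040)) = 1/(√((264 - 558*(-223)) + 142166) + √(390876 - 130040)) = 1/(√((264 + 124434) + 142166) + √260836) = 1/(√(124698 + 142166) + 2*√65209) = 1/(√266864 + 2*√65209) = 1/(4*√16679 + 2*√65209) = 1/(2*√65209 + 4*√16679)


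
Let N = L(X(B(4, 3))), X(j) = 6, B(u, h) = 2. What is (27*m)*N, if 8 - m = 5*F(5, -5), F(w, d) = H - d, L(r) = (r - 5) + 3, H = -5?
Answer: 864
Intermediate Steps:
L(r) = -2 + r (L(r) = (-5 + r) + 3 = -2 + r)
N = 4 (N = -2 + 6 = 4)
F(w, d) = -5 - d
m = 8 (m = 8 - 5*(-5 - 1*(-5)) = 8 - 5*(-5 + 5) = 8 - 5*0 = 8 - 1*0 = 8 + 0 = 8)
(27*m)*N = (27*8)*4 = 216*4 = 864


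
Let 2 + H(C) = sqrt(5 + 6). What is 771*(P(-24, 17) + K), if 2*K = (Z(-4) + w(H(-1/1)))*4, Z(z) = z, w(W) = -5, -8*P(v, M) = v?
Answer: -11565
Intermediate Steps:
P(v, M) = -v/8
H(C) = -2 + sqrt(11) (H(C) = -2 + sqrt(5 + 6) = -2 + sqrt(11))
K = -18 (K = ((-4 - 5)*4)/2 = (-9*4)/2 = (1/2)*(-36) = -18)
771*(P(-24, 17) + K) = 771*(-1/8*(-24) - 18) = 771*(3 - 18) = 771*(-15) = -11565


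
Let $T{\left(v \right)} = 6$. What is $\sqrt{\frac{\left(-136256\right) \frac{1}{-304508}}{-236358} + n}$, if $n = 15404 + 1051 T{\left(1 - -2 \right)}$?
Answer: $\frac{\sqrt{21693661391850397466614}}{999623637} \approx 147.34$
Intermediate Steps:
$n = 21710$ ($n = 15404 + 1051 \cdot 6 = 15404 + 6306 = 21710$)
$\sqrt{\frac{\left(-136256\right) \frac{1}{-304508}}{-236358} + n} = \sqrt{\frac{\left(-136256\right) \frac{1}{-304508}}{-236358} + 21710} = \sqrt{\left(-136256\right) \left(- \frac{1}{304508}\right) \left(- \frac{1}{236358}\right) + 21710} = \sqrt{\frac{34064}{76127} \left(- \frac{1}{236358}\right) + 21710} = \sqrt{- \frac{17032}{8996612733} + 21710} = \sqrt{\frac{195316462416398}{8996612733}} = \frac{\sqrt{21693661391850397466614}}{999623637}$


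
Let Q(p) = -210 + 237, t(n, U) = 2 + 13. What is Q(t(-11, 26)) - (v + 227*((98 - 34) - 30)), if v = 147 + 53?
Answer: -7891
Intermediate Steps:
t(n, U) = 15
v = 200
Q(p) = 27
Q(t(-11, 26)) - (v + 227*((98 - 34) - 30)) = 27 - (200 + 227*((98 - 34) - 30)) = 27 - (200 + 227*(64 - 30)) = 27 - (200 + 227*34) = 27 - (200 + 7718) = 27 - 1*7918 = 27 - 7918 = -7891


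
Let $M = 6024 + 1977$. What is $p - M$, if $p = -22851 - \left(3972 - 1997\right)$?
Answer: $-32827$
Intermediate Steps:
$M = 8001$
$p = -24826$ ($p = -22851 - \left(3972 - 1997\right) = -22851 - 1975 = -24826$)
$p - M = -24826 - 8001 = -32827$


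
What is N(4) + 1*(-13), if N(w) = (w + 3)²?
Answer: 36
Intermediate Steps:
N(w) = (3 + w)²
N(4) + 1*(-13) = (3 + 4)² + 1*(-13) = 7² - 13 = 49 - 13 = 36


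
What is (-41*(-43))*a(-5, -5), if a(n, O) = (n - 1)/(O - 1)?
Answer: 1763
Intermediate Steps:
a(n, O) = (-1 + n)/(-1 + O)
(-41*(-43))*a(-5, -5) = (-41*(-43))*((-1 - 5)/(-1 - 5)) = 1763*(-6/(-6)) = 1763*(-1/6*(-6)) = 1763*1 = 1763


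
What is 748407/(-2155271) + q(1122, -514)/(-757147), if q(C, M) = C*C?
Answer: -3279890292393/1631856971837 ≈ -2.0099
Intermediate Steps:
q(C, M) = C²
748407/(-2155271) + q(1122, -514)/(-757147) = 748407/(-2155271) + 1122²/(-757147) = 748407*(-1/2155271) + 1258884*(-1/757147) = -748407/2155271 - 1258884/757147 = -3279890292393/1631856971837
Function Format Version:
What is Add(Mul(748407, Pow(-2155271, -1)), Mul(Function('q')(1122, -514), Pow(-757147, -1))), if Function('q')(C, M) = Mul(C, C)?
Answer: Rational(-3279890292393, 1631856971837) ≈ -2.0099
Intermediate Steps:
Function('q')(C, M) = Pow(C, 2)
Add(Mul(748407, Pow(-2155271, -1)), Mul(Function('q')(1122, -514), Pow(-757147, -1))) = Add(Mul(748407, Pow(-2155271, -1)), Mul(Pow(1122, 2), Pow(-757147, -1))) = Add(Mul(748407, Rational(-1, 2155271)), Mul(1258884, Rational(-1, 757147))) = Add(Rational(-748407, 2155271), Rational(-1258884, 757147)) = Rational(-3279890292393, 1631856971837)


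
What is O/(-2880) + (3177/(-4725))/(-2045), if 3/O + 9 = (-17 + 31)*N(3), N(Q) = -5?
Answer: 618781/1809416000 ≈ 0.00034198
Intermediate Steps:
O = -3/79 (O = 3/(-9 + (-17 + 31)*(-5)) = 3/(-9 + 14*(-5)) = 3/(-9 - 70) = 3/(-79) = 3*(-1/79) = -3/79 ≈ -0.037975)
O/(-2880) + (3177/(-4725))/(-2045) = -3/79/(-2880) + (3177/(-4725))/(-2045) = -3/79*(-1/2880) + (3177*(-1/4725))*(-1/2045) = 1/75840 - 353/525*(-1/2045) = 1/75840 + 353/1073625 = 618781/1809416000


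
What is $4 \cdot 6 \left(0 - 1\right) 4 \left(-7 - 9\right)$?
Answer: $1536$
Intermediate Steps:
$4 \cdot 6 \left(0 - 1\right) 4 \left(-7 - 9\right) = 24 \left(\left(-1\right) 4\right) \left(-7 - 9\right) = 24 \left(-4\right) \left(-16\right) = \left(-96\right) \left(-16\right) = 1536$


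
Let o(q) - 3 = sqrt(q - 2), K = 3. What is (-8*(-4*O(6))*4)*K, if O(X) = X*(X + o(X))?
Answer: 25344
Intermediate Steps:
o(q) = 3 + sqrt(-2 + q) (o(q) = 3 + sqrt(q - 2) = 3 + sqrt(-2 + q))
O(X) = X*(3 + X + sqrt(-2 + X)) (O(X) = X*(X + (3 + sqrt(-2 + X))) = X*(3 + X + sqrt(-2 + X)))
(-8*(-4*O(6))*4)*K = -8*(-24*(3 + 6 + sqrt(-2 + 6)))*4*3 = -8*(-24*(3 + 6 + sqrt(4)))*4*3 = -8*(-24*(3 + 6 + 2))*4*3 = -8*(-24*11)*4*3 = -8*(-4*66)*4*3 = -(-2112)*4*3 = -8*(-1056)*3 = 8448*3 = 25344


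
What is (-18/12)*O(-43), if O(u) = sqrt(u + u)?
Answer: -3*I*sqrt(86)/2 ≈ -13.91*I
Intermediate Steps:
O(u) = sqrt(2)*sqrt(u) (O(u) = sqrt(2*u) = sqrt(2)*sqrt(u))
(-18/12)*O(-43) = (-18/12)*(sqrt(2)*sqrt(-43)) = (-18*1/12)*(sqrt(2)*(I*sqrt(43))) = -3*I*sqrt(86)/2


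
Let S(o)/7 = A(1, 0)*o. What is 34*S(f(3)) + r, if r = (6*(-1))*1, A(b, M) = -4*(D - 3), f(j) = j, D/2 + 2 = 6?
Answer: -14286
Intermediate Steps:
D = 8 (D = -4 + 2*6 = -4 + 12 = 8)
A(b, M) = -20 (A(b, M) = -4*(8 - 3) = -4*5 = -20)
r = -6 (r = -6*1 = -6)
S(o) = -140*o (S(o) = 7*(-20*o) = -140*o)
34*S(f(3)) + r = 34*(-140*3) - 6 = 34*(-420) - 6 = -14280 - 6 = -14286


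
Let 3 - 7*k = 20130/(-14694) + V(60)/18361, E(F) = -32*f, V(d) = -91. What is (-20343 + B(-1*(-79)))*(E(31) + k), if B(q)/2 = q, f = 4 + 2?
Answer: 173699714492425/44966089 ≈ 3.8629e+6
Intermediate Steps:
f = 6
B(q) = 2*q
E(F) = -192 (E(F) = -32*6 = -192)
k = 28103183/44966089 (k = 3/7 - (20130/(-14694) - 91/18361)/7 = 3/7 - (20130*(-1/14694) - 91*1/18361)/7 = 3/7 - (-3355/2449 - 13/2623)/7 = 3/7 - 1/7*(-8832002/6423727) = 3/7 + 8832002/44966089 = 28103183/44966089 ≈ 0.62499)
(-20343 + B(-1*(-79)))*(E(31) + k) = (-20343 + 2*(-1*(-79)))*(-192 + 28103183/44966089) = (-20343 + 2*79)*(-8605385905/44966089) = (-20343 + 158)*(-8605385905/44966089) = -20185*(-8605385905/44966089) = 173699714492425/44966089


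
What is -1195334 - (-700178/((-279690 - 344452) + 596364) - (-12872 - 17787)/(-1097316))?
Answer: -1071648076431817/896507172 ≈ -1.1954e+6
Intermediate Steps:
-1195334 - (-700178/((-279690 - 344452) + 596364) - (-12872 - 17787)/(-1097316)) = -1195334 - (-700178/(-624142 + 596364) - 1*(-30659)*(-1/1097316)) = -1195334 - (-700178/(-27778) + 30659*(-1/1097316)) = -1195334 - (-700178*(-1/27778) - 30659/1097316) = -1195334 - (350089/13889 - 30659/1097316) = -1195334 - 1*22572496369/896507172 = -1195334 - 22572496369/896507172 = -1071648076431817/896507172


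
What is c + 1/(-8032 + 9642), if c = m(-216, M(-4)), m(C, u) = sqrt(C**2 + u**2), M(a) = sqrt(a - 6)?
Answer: 1/1610 + sqrt(46646) ≈ 215.98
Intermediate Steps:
M(a) = sqrt(-6 + a)
c = sqrt(46646) (c = sqrt((-216)**2 + (sqrt(-6 - 4))**2) = sqrt(46656 + (sqrt(-10))**2) = sqrt(46656 + (I*sqrt(10))**2) = sqrt(46656 - 10) = sqrt(46646) ≈ 215.98)
c + 1/(-8032 + 9642) = sqrt(46646) + 1/(-8032 + 9642) = sqrt(46646) + 1/1610 = 1/1610 + sqrt(46646)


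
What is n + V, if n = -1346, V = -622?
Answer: -1968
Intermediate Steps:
n + V = -1346 - 622 = -1968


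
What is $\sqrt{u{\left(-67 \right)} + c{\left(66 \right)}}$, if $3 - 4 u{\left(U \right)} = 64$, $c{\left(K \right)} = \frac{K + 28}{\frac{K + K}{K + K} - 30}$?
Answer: $\frac{i \sqrt{62205}}{58} \approx 4.3002 i$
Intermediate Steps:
$c{\left(K \right)} = - \frac{28}{29} - \frac{K}{29}$ ($c{\left(K \right)} = \frac{28 + K}{\frac{2 K}{2 K} - 30} = \frac{28 + K}{2 K \frac{1}{2 K} - 30} = \frac{28 + K}{1 - 30} = \frac{28 + K}{-29} = \left(28 + K\right) \left(- \frac{1}{29}\right) = - \frac{28}{29} - \frac{K}{29}$)
$u{\left(U \right)} = - \frac{61}{4}$ ($u{\left(U \right)} = \frac{3}{4} - 16 = - \frac{61}{4}$)
$\sqrt{u{\left(-67 \right)} + c{\left(66 \right)}} = \sqrt{- \frac{61}{4} - \frac{94}{29}} = \sqrt{- \frac{2145}{116}} = \frac{i \sqrt{62205}}{58}$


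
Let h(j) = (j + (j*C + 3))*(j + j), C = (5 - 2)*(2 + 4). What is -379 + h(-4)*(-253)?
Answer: -148131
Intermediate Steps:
C = 18 (C = 3*6 = 18)
h(j) = 2*j*(3 + 19*j) (h(j) = (j + (j*18 + 3))*(j + j) = (j + (18*j + 3))*(2*j) = (j + (3 + 18*j))*(2*j) = (3 + 19*j)*(2*j) = 2*j*(3 + 19*j))
-379 + h(-4)*(-253) = -379 + (2*(-4)*(3 + 19*(-4)))*(-253) = -379 + (2*(-4)*(3 - 76))*(-253) = -379 + (2*(-4)*(-73))*(-253) = -379 + 584*(-253) = -379 - 147752 = -148131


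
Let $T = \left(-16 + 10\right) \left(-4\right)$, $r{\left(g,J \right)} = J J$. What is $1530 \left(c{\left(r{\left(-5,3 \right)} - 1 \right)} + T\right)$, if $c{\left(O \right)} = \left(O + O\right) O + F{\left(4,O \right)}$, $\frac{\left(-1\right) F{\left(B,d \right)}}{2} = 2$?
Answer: $226440$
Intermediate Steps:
$r{\left(g,J \right)} = J^{2}$
$F{\left(B,d \right)} = -4$ ($F{\left(B,d \right)} = \left(-2\right) 2 = -4$)
$c{\left(O \right)} = -4 + 2 O^{2}$ ($c{\left(O \right)} = \left(O + O\right) O - 4 = 2 O O - 4 = 2 O^{2} - 4 = -4 + 2 O^{2}$)
$T = 24$ ($T = \left(-6\right) \left(-4\right) = 24$)
$1530 \left(c{\left(r{\left(-5,3 \right)} - 1 \right)} + T\right) = 1530 \left(\left(-4 + 2 \left(3^{2} - 1\right)^{2}\right) + 24\right) = 1530 \left(\left(-4 + 2 \left(9 - 1\right)^{2}\right) + 24\right) = 1530 \left(\left(-4 + 2 \cdot 8^{2}\right) + 24\right) = 1530 \left(\left(-4 + 2 \cdot 64\right) + 24\right) = 1530 \left(\left(-4 + 128\right) + 24\right) = 1530 \left(124 + 24\right) = 1530 \cdot 148 = 226440$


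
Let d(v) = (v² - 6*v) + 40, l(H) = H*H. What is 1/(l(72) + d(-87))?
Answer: 1/13315 ≈ 7.5103e-5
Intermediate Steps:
l(H) = H²
d(v) = 40 + v² - 6*v
1/(l(72) + d(-87)) = 1/(72² + (40 + (-87)² - 6*(-87))) = 1/(5184 + (40 + 7569 + 522)) = 1/(5184 + 8131) = 1/13315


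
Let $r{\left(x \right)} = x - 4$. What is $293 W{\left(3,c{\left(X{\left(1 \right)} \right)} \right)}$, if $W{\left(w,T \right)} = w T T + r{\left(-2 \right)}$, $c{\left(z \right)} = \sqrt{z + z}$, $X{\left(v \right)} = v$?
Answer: $0$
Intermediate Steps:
$r{\left(x \right)} = -4 + x$
$c{\left(z \right)} = \sqrt{2} \sqrt{z}$ ($c{\left(z \right)} = \sqrt{2 z} = \sqrt{2} \sqrt{z}$)
$W{\left(w,T \right)} = -6 + w T^{2}$ ($W{\left(w,T \right)} = w T T - 6 = T w T - 6 = w T^{2} - 6 = -6 + w T^{2}$)
$293 W{\left(3,c{\left(X{\left(1 \right)} \right)} \right)} = 293 \left(-6 + 3 \left(\sqrt{2} \sqrt{1}\right)^{2}\right) = 293 \left(-6 + 3 \left(\sqrt{2} \cdot 1\right)^{2}\right) = 293 \left(-6 + 3 \left(\sqrt{2}\right)^{2}\right) = 293 \left(-6 + 3 \cdot 2\right) = 293 \left(-6 + 6\right) = 293 \cdot 0 = 0$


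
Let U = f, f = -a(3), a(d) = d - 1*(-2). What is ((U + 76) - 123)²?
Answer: 2704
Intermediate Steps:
a(d) = 2 + d (a(d) = d + 2 = 2 + d)
f = -5 (f = -(2 + 3) = -1*5 = -5)
U = -5
((U + 76) - 123)² = ((-5 + 76) - 123)² = (71 - 123)² = (-52)² = 2704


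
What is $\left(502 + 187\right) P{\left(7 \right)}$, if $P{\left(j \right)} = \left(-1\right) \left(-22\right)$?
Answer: $15158$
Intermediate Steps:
$P{\left(j \right)} = 22$
$\left(502 + 187\right) P{\left(7 \right)} = \left(502 + 187\right) 22 = 689 \cdot 22 = 15158$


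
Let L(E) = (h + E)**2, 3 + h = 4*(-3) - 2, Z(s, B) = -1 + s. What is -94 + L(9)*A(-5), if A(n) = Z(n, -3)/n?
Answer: -86/5 ≈ -17.200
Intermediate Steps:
h = -17 (h = -3 + (4*(-3) - 2) = -3 + (-12 - 2) = -3 - 14 = -17)
A(n) = (-1 + n)/n
L(E) = (-17 + E)**2
-94 + L(9)*A(-5) = -94 + (-17 + 9)**2*((-1 - 5)/(-5)) = -94 + (-8)**2*(-1/5*(-6)) = -94 + 64*(6/5) = -94 + 384/5 = -86/5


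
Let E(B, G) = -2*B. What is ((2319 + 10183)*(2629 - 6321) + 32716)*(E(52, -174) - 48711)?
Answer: 2251575668420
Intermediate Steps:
((2319 + 10183)*(2629 - 6321) + 32716)*(E(52, -174) - 48711) = ((2319 + 10183)*(2629 - 6321) + 32716)*(-2*52 - 48711) = (12502*(-3692) + 32716)*(-104 - 48711) = (-46157384 + 32716)*(-48815) = -46124668*(-48815) = 2251575668420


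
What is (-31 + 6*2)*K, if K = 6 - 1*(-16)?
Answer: -418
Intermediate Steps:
K = 22 (K = 6 + 16 = 22)
(-31 + 6*2)*K = (-31 + 6*2)*22 = (-31 + 12)*22 = -19*22 = -418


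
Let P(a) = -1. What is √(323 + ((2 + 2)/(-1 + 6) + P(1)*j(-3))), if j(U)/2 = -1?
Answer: 3*√905/5 ≈ 18.050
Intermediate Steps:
j(U) = -2 (j(U) = 2*(-1) = -2)
√(323 + ((2 + 2)/(-1 + 6) + P(1)*j(-3))) = √(323 + ((2 + 2)/(-1 + 6) - 1*(-2))) = √(323 + (4/5 + 2)) = √(323 + (4*(⅕) + 2)) = √(323 + (⅘ + 2)) = √(323 + 14/5) = √(1629/5) = 3*√905/5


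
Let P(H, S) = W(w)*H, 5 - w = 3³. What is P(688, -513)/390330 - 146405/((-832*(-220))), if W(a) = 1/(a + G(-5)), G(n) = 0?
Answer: -5715198781/7144600320 ≈ -0.79993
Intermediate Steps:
w = -22 (w = 5 - 1*3³ = 5 - 1*27 = 5 - 27 = -22)
W(a) = 1/a (W(a) = 1/(a + 0) = 1/a)
P(H, S) = -H/22 (P(H, S) = H/(-22) = -H/22)
P(688, -513)/390330 - 146405/((-832*(-220))) = -1/22*688/390330 - 146405/((-832*(-220))) = -344/11*1/390330 - 146405/183040 = -172/2146815 - 146405*1/183040 = -172/2146815 - 29281/36608 = -5715198781/7144600320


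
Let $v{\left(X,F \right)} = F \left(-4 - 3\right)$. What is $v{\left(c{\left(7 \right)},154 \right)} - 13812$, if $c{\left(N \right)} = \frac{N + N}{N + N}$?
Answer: $-14890$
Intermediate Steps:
$c{\left(N \right)} = 1$ ($c{\left(N \right)} = \frac{2 N}{2 N} = 2 N \frac{1}{2 N} = 1$)
$v{\left(X,F \right)} = - 7 F$ ($v{\left(X,F \right)} = F \left(-7\right) = - 7 F$)
$v{\left(c{\left(7 \right)},154 \right)} - 13812 = \left(-7\right) 154 - 13812 = -1078 - 13812 = -14890$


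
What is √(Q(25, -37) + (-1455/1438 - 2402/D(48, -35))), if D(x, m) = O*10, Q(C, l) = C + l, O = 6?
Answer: 2*I*√1542503055/10785 ≈ 7.2832*I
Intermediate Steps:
D(x, m) = 60 (D(x, m) = 6*10 = 60)
√(Q(25, -37) + (-1455/1438 - 2402/D(48, -35))) = √((25 - 37) + (-1455/1438 - 2402/60)) = √(-12 + (-1455*1/1438 - 2402*1/60)) = √(-12 + (-1455/1438 - 1201/30)) = √(-12 - 442672/10785) = √(-572092/10785) = 2*I*√1542503055/10785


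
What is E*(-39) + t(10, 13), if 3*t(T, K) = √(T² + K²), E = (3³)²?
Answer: -28431 + √269/3 ≈ -28426.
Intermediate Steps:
E = 729 (E = 27² = 729)
t(T, K) = √(K² + T²)/3 (t(T, K) = √(T² + K²)/3 = √(K² + T²)/3)
E*(-39) + t(10, 13) = 729*(-39) + √(13² + 10²)/3 = -28431 + √(169 + 100)/3 = -28431 + √269/3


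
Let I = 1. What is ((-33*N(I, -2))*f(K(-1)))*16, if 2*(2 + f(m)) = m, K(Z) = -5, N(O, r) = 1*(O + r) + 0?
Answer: -2376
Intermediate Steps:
N(O, r) = O + r (N(O, r) = (O + r) + 0 = O + r)
f(m) = -2 + m/2
((-33*N(I, -2))*f(K(-1)))*16 = ((-33*(1 - 2))*(-2 + (½)*(-5)))*16 = ((-33*(-1))*(-2 - 5/2))*16 = (33*(-9/2))*16 = -297/2*16 = -2376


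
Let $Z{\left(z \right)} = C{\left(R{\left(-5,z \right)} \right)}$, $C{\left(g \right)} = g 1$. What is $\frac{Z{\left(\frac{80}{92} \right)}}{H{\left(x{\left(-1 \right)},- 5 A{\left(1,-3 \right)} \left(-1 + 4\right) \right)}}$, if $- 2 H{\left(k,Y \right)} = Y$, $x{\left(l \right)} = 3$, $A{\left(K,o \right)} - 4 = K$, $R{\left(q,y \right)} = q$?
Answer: $- \frac{2}{15} \approx -0.13333$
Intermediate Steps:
$C{\left(g \right)} = g$
$A{\left(K,o \right)} = 4 + K$
$H{\left(k,Y \right)} = - \frac{Y}{2}$
$Z{\left(z \right)} = -5$
$\frac{Z{\left(\frac{80}{92} \right)}}{H{\left(x{\left(-1 \right)},- 5 A{\left(1,-3 \right)} \left(-1 + 4\right) \right)}} = - \frac{5}{\left(- \frac{1}{2}\right) - 5 \left(4 + 1\right) \left(-1 + 4\right)} = - \frac{5}{\left(- \frac{1}{2}\right) \left(-5\right) 5 \cdot 3} = - \frac{5}{\left(- \frac{1}{2}\right) \left(\left(-25\right) 3\right)} = - \frac{5}{\left(- \frac{1}{2}\right) \left(-75\right)} = - \frac{5}{\frac{75}{2}} = \left(-5\right) \frac{2}{75} = - \frac{2}{15}$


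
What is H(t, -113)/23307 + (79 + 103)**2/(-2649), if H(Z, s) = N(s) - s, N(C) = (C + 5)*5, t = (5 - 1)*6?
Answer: -85905799/6860027 ≈ -12.523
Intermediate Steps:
t = 24 (t = 4*6 = 24)
N(C) = 25 + 5*C (N(C) = (5 + C)*5 = 25 + 5*C)
H(Z, s) = 25 + 4*s (H(Z, s) = (25 + 5*s) - s = 25 + 4*s)
H(t, -113)/23307 + (79 + 103)**2/(-2649) = (25 + 4*(-113))/23307 + (79 + 103)**2/(-2649) = (25 - 452)*(1/23307) + 182**2*(-1/2649) = -427*1/23307 + 33124*(-1/2649) = -427/23307 - 33124/2649 = -85905799/6860027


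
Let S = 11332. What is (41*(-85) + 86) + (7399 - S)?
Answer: -7332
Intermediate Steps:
(41*(-85) + 86) + (7399 - S) = (41*(-85) + 86) + (7399 - 1*11332) = (-3485 + 86) + (7399 - 11332) = -3399 - 3933 = -7332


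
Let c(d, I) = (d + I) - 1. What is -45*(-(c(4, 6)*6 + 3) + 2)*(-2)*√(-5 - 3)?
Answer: -9900*I*√2 ≈ -14001.0*I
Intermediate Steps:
c(d, I) = -1 + I + d (c(d, I) = (I + d) - 1 = -1 + I + d)
-45*(-(c(4, 6)*6 + 3) + 2)*(-2)*√(-5 - 3) = -45*(-((-1 + 6 + 4)*6 + 3) + 2)*(-2)*√(-5 - 3) = -45*(-(9*6 + 3) + 2)*(-2)*√(-8) = -45*(-(54 + 3) + 2)*(-2)*2*I*√2 = -45*(-1*57 + 2)*(-2)*2*I*√2 = -45*(-57 + 2)*(-2)*2*I*√2 = -45*(-55*(-2))*2*I*√2 = -4950*2*I*√2 = -9900*I*√2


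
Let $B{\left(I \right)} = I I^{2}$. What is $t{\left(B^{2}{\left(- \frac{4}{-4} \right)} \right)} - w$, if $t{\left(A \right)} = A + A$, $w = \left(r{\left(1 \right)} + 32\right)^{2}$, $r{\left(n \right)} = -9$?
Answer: $-527$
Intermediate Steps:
$B{\left(I \right)} = I^{3}$
$w = 529$ ($w = \left(-9 + 32\right)^{2} = 23^{2} = 529$)
$t{\left(A \right)} = 2 A$
$t{\left(B^{2}{\left(- \frac{4}{-4} \right)} \right)} - w = 2 \left(\left(- \frac{4}{-4}\right)^{3}\right)^{2} - 529 = 2 \left(\left(\left(-4\right) \left(- \frac{1}{4}\right)\right)^{3}\right)^{2} - 529 = 2 \left(1^{3}\right)^{2} - 529 = 2 \cdot 1^{2} - 529 = 2 \cdot 1 - 529 = 2 - 529 = -527$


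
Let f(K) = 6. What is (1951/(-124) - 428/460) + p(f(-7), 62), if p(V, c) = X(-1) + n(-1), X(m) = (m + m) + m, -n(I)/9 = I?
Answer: -152073/14260 ≈ -10.664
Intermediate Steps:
n(I) = -9*I
X(m) = 3*m (X(m) = 2*m + m = 3*m)
p(V, c) = 6 (p(V, c) = 3*(-1) - 9*(-1) = -3 + 9 = 6)
(1951/(-124) - 428/460) + p(f(-7), 62) = (1951/(-124) - 428/460) + 6 = (1951*(-1/124) - 428*1/460) + 6 = (-1951/124 - 107/115) + 6 = -237633/14260 + 6 = -152073/14260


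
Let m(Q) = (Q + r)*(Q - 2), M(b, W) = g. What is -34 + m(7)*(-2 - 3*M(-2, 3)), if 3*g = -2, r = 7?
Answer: -34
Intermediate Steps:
g = -2/3 (g = (1/3)*(-2) = -2/3 ≈ -0.66667)
M(b, W) = -2/3
m(Q) = (-2 + Q)*(7 + Q) (m(Q) = (Q + 7)*(Q - 2) = (7 + Q)*(-2 + Q) = (-2 + Q)*(7 + Q))
-34 + m(7)*(-2 - 3*M(-2, 3)) = -34 + (-14 + 7**2 + 5*7)*(-2 - 3*(-2/3)) = -34 + (-14 + 49 + 35)*(-2 + 2) = -34 + 70*0 = -34 + 0 = -34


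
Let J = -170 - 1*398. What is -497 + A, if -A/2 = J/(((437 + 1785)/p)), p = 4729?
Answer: 2133905/1111 ≈ 1920.7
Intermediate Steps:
J = -568 (J = -170 - 398 = -568)
A = 2686072/1111 (A = -(-1136)/((437 + 1785)/4729) = -(-1136)/(2222*(1/4729)) = -(-1136)/2222/4729 = -(-1136)*4729/2222 = -2*(-1343036/1111) = 2686072/1111 ≈ 2417.7)
-497 + A = -497 + 2686072/1111 = 2133905/1111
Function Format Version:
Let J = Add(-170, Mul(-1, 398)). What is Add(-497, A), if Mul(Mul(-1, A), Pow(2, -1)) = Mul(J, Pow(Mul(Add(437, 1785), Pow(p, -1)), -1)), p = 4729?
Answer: Rational(2133905, 1111) ≈ 1920.7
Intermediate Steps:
J = -568 (J = Add(-170, -398) = -568)
A = Rational(2686072, 1111) (A = Mul(-2, Mul(-568, Pow(Mul(Add(437, 1785), Pow(4729, -1)), -1))) = Mul(-2, Mul(-568, Pow(Mul(2222, Rational(1, 4729)), -1))) = Mul(-2, Mul(-568, Pow(Rational(2222, 4729), -1))) = Mul(-2, Mul(-568, Rational(4729, 2222))) = Mul(-2, Rational(-1343036, 1111)) = Rational(2686072, 1111) ≈ 2417.7)
Add(-497, A) = Add(-497, Rational(2686072, 1111)) = Rational(2133905, 1111)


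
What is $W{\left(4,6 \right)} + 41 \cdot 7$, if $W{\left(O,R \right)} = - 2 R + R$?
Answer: $281$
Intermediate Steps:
$W{\left(O,R \right)} = - R$
$W{\left(4,6 \right)} + 41 \cdot 7 = \left(-1\right) 6 + 41 \cdot 7 = -6 + 287 = 281$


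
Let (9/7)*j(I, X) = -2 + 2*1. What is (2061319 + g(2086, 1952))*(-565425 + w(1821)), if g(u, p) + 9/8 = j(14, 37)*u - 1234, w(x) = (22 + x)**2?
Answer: 5832558908913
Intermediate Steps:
j(I, X) = 0 (j(I, X) = 7*(-2 + 2*1)/9 = 7*(-2 + 2)/9 = (7/9)*0 = 0)
g(u, p) = -9881/8 (g(u, p) = -9/8 + (0*u - 1234) = -9/8 + (0 - 1234) = -9/8 - 1234 = -9881/8)
(2061319 + g(2086, 1952))*(-565425 + w(1821)) = (2061319 - 9881/8)*(-565425 + (22 + 1821)**2) = 16480671*(-565425 + 1843**2)/8 = 16480671*(-565425 + 3396649)/8 = (16480671/8)*2831224 = 5832558908913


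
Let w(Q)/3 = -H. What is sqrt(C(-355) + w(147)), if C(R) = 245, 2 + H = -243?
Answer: 14*sqrt(5) ≈ 31.305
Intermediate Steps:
H = -245 (H = -2 - 243 = -245)
w(Q) = 735 (w(Q) = 3*(-1*(-245)) = 3*245 = 735)
sqrt(C(-355) + w(147)) = sqrt(245 + 735) = sqrt(980) = 14*sqrt(5)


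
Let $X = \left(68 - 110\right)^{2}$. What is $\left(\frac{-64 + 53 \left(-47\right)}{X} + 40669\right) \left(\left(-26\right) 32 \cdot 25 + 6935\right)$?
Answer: $- \frac{142091611895}{252} \approx -5.6386 \cdot 10^{8}$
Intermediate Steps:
$X = 1764$ ($X = \left(-42\right)^{2} = 1764$)
$\left(\frac{-64 + 53 \left(-47\right)}{X} + 40669\right) \left(\left(-26\right) 32 \cdot 25 + 6935\right) = \left(\frac{-64 + 53 \left(-47\right)}{1764} + 40669\right) \left(\left(-26\right) 32 \cdot 25 + 6935\right) = \left(\left(-64 - 2491\right) \frac{1}{1764} + 40669\right) \left(\left(-832\right) 25 + 6935\right) = \left(\left(-2555\right) \frac{1}{1764} + 40669\right) \left(-20800 + 6935\right) = \left(- \frac{365}{252} + 40669\right) \left(-13865\right) = \frac{10248223}{252} \left(-13865\right) = - \frac{142091611895}{252}$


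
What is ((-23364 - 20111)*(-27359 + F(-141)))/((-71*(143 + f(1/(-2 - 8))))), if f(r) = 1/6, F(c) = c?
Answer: -7173375000/60989 ≈ -1.1762e+5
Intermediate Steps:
f(r) = ⅙
((-23364 - 20111)*(-27359 + F(-141)))/((-71*(143 + f(1/(-2 - 8))))) = ((-23364 - 20111)*(-27359 - 141))/((-71*(143 + ⅙))) = (-43475*(-27500))/((-71*859/6)) = 1195562500/(-60989/6) = 1195562500*(-6/60989) = -7173375000/60989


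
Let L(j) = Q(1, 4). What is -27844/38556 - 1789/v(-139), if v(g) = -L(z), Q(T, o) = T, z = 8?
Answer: 17237210/9639 ≈ 1788.3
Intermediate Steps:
L(j) = 1
v(g) = -1 (v(g) = -1*1 = -1)
-27844/38556 - 1789/v(-139) = -27844/38556 - 1789/(-1) = -27844*1/38556 - 1789*(-1) = -6961/9639 + 1789 = 17237210/9639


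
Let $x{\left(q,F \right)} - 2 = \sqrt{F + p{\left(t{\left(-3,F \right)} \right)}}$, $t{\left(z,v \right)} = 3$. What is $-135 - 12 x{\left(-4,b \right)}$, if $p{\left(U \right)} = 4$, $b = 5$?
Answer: $-195$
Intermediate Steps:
$x{\left(q,F \right)} = 2 + \sqrt{4 + F}$ ($x{\left(q,F \right)} = 2 + \sqrt{F + 4} = 2 + \sqrt{4 + F}$)
$-135 - 12 x{\left(-4,b \right)} = -135 - 12 \left(2 + \sqrt{4 + 5}\right) = -135 - 12 \left(2 + \sqrt{9}\right) = -135 - 12 \left(2 + 3\right) = -135 - 60 = -195$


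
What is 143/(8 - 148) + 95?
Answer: 13157/140 ≈ 93.979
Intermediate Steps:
143/(8 - 148) + 95 = 143/(-140) + 95 = -1/140*143 + 95 = -143/140 + 95 = 13157/140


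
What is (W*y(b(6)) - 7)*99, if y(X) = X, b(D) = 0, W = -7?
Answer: -693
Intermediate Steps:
(W*y(b(6)) - 7)*99 = (-7*0 - 7)*99 = (0 - 7)*99 = -7*99 = -693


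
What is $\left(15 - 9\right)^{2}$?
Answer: $36$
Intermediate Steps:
$\left(15 - 9\right)^{2} = 6^{2} = 36$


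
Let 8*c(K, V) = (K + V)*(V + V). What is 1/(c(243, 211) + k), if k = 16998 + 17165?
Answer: 2/116223 ≈ 1.7208e-5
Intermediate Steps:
k = 34163
c(K, V) = V*(K + V)/4 (c(K, V) = ((K + V)*(V + V))/8 = ((K + V)*(2*V))/8 = (2*V*(K + V))/8 = V*(K + V)/4)
1/(c(243, 211) + k) = 1/((¼)*211*(243 + 211) + 34163) = 1/((¼)*211*454 + 34163) = 1/(47897/2 + 34163) = 1/(116223/2) = 2/116223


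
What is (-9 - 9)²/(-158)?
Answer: -162/79 ≈ -2.0506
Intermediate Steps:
(-9 - 9)²/(-158) = (-18)²*(-1/158) = 324*(-1/158) = -162/79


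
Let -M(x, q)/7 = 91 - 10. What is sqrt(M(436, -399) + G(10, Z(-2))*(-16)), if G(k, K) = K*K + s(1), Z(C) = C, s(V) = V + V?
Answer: I*sqrt(663) ≈ 25.749*I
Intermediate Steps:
s(V) = 2*V
G(k, K) = 2 + K**2 (G(k, K) = K*K + 2*1 = K**2 + 2 = 2 + K**2)
M(x, q) = -567 (M(x, q) = -7*(91 - 10) = -7*81 = -567)
sqrt(M(436, -399) + G(10, Z(-2))*(-16)) = sqrt(-567 + (2 + (-2)**2)*(-16)) = sqrt(-567 + (2 + 4)*(-16)) = sqrt(-567 + 6*(-16)) = sqrt(-567 - 96) = sqrt(-663) = I*sqrt(663)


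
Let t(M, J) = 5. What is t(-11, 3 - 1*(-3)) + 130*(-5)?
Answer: -645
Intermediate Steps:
t(-11, 3 - 1*(-3)) + 130*(-5) = 5 + 130*(-5) = 5 - 650 = -645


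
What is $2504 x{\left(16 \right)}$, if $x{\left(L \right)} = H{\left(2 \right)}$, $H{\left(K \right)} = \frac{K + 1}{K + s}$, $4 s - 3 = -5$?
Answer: $5008$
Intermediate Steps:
$s = - \frac{1}{2}$ ($s = \frac{3}{4} + \frac{1}{4} \left(-5\right) = \frac{3}{4} - \frac{5}{4} = - \frac{1}{2} \approx -0.5$)
$H{\left(K \right)} = \frac{1 + K}{- \frac{1}{2} + K}$ ($H{\left(K \right)} = \frac{K + 1}{K - \frac{1}{2}} = \frac{1 + K}{- \frac{1}{2} + K}$)
$x{\left(L \right)} = 2$ ($x{\left(L \right)} = \frac{2 \left(1 + 2\right)}{-1 + 2 \cdot 2} = 2 \frac{1}{-1 + 4} \cdot 3 = 2 \cdot \frac{1}{3} \cdot 3 = 2$)
$2504 x{\left(16 \right)} = 2504 \cdot 2 = 5008$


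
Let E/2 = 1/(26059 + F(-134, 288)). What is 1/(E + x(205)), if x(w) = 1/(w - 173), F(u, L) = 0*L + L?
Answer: 843104/26411 ≈ 31.922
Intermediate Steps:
F(u, L) = L (F(u, L) = 0 + L = L)
x(w) = 1/(-173 + w)
E = 2/26347 (E = 2/(26059 + 288) = 2/26347 ≈ 7.5910e-5)
1/(E + x(205)) = 1/(2/26347 + 1/(-173 + 205)) = 1/(2/26347 + 1/32) = 1/(26411/843104) = 843104/26411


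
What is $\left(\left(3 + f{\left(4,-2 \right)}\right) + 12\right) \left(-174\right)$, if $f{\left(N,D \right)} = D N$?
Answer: $-1218$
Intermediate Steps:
$\left(\left(3 + f{\left(4,-2 \right)}\right) + 12\right) \left(-174\right) = \left(\left(3 - 8\right) + 12\right) \left(-174\right) = \left(-5 + 12\right) \left(-174\right) = 7 \left(-174\right) = -1218$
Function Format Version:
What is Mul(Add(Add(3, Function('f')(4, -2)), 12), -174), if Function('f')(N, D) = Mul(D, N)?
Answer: -1218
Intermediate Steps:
Mul(Add(Add(3, Function('f')(4, -2)), 12), -174) = Mul(Add(Add(3, Mul(-2, 4)), 12), -174) = Mul(Add(Add(3, -8), 12), -174) = Mul(Add(-5, 12), -174) = Mul(7, -174) = -1218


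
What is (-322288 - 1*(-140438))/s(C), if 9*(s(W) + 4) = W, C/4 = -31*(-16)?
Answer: -818325/974 ≈ -840.17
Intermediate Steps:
C = 1984 (C = 4*(-31*(-16)) = 4*496 = 1984)
s(W) = -4 + W/9
(-322288 - 1*(-140438))/s(C) = (-322288 - 1*(-140438))/(-4 + (⅑)*1984) = (-322288 + 140438)/(-4 + 1984/9) = -181850/1948/9 = -181850*9/1948 = -818325/974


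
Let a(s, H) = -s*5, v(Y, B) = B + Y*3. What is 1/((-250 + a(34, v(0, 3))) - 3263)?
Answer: -1/3683 ≈ -0.00027152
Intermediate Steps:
v(Y, B) = B + 3*Y
a(s, H) = -5*s
1/((-250 + a(34, v(0, 3))) - 3263) = 1/((-250 - 5*34) - 3263) = 1/((-250 - 170) - 3263) = 1/(-420 - 3263) = 1/(-3683) = -1/3683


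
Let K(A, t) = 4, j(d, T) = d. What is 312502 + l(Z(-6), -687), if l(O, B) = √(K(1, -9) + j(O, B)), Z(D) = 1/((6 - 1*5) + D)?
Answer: 312502 + √95/5 ≈ 3.1250e+5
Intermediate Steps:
Z(D) = 1/(1 + D) (Z(D) = 1/((6 - 5) + D) = 1/(1 + D))
l(O, B) = √(4 + O)
312502 + l(Z(-6), -687) = 312502 + √(4 + 1/(1 - 6)) = 312502 + √(4 + 1/(-5)) = 312502 + √(4 - ⅕) = 312502 + √(19/5) = 312502 + √95/5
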